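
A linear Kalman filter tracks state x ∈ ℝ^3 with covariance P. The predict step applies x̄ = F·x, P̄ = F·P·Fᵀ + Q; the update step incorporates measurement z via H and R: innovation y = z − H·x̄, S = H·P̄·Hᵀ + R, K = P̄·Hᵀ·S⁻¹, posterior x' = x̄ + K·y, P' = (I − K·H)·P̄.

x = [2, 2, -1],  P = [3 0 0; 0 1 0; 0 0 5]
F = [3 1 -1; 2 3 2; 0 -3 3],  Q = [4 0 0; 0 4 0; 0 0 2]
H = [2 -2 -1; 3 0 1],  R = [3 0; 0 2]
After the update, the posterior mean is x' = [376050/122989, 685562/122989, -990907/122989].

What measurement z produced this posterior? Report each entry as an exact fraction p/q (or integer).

z = [3, 1]

x̄ = F·x = [9, 8, -9]
P̄ = F·P·Fᵀ + Q = [37 11 -18; 11 45 21; -18 21 56]
S = H·P̄·Hᵀ + R = [455 76; 76 283]
K = P̄·Hᵀ·S⁻¹ = [12742/122989 36995/122989; -29291/122989 31334/122989; -38074/122989 11094/122989]
x' − x̄ = [-730851/122989, -298350/122989, 115994/122989] = K·y
y = (KᵀK)⁻¹·Kᵀ·(x' − x̄) = [-8, -17]
z = y + H·x̄ = [-8, -17] + [11, 18] = [3, 1]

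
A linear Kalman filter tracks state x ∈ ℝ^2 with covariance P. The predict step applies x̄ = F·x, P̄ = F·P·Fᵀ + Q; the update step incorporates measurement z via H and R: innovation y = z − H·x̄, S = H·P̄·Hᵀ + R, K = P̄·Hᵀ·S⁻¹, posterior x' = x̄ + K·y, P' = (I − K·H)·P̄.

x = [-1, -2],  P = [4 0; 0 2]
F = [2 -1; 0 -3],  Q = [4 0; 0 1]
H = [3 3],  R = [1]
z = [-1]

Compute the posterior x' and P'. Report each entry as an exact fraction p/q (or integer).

x' = [-798/239, 1443/478]
P' = [1730/239 -1716/239; -1716/239 3457/478]

x̄ = F·x = [0, 6]
P̄ = F·P·Fᵀ + Q = [22 6; 6 19]
y = z − H·x̄ = [-19]
S = H·P̄·Hᵀ + R = [478]
K = P̄·Hᵀ·S⁻¹ = [42/239; 75/478]
x' = x̄ + K·y = [-798/239, 1443/478]
P' = (I − K·H)·P̄ = [1730/239 -1716/239; -1716/239 3457/478]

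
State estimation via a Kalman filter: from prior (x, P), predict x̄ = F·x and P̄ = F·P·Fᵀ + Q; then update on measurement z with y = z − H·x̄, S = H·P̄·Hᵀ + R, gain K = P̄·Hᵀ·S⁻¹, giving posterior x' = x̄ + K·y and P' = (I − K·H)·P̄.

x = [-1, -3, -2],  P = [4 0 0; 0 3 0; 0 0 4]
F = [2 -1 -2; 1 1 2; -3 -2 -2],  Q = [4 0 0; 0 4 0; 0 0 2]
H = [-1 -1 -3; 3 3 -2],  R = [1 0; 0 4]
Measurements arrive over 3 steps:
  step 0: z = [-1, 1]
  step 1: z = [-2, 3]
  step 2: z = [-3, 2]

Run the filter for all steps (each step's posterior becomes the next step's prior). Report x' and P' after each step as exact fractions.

step 0: x' = [37787/24669, -25738/24669, 559/2741], P' = [236575/24669 -228371/24669 18/2741; -228371/24669 228229/24669 -154/2741; 18/2741 -154/2741 294/2741]
step 1: x' = [252455576/1224415017, 1175048507/1224415017, 30911579/136046113], P' = [5520443966/1224415017 -5148000274/1224415017 -7995632/136046113; -5148000274/1224415017 5177951570/1224415017 1106408/136046113; -7995632/136046113 1106408/136046113 14351506/136046113]
step 2: x' = [-5241031962443/5192012355897, 10650897119149/5192012355897, 962117786760/1730670785299], P' = [67491975709124/15576037067691 -62950858800928/15576037067691 -95533392860/1730670785299; -62950858800928/15576037067691 63514197960152/15576037067691 8360828948/1730670785299; -95533392860/1730670785299 8360828948/1730670785299 182432166526/1730670785299]

step 0: x̄ = F·x = [5, -8, 13]
step 0: P̄ = F·P·Fᵀ + Q = [39 -11 -2; -11 27 -34; -2 -34 66]
step 0: y = z − H·x̄ = [35, 36]
step 0: S = H·P̄·Hᵀ + R = [423 516; 516 1096]
step 0: K = P̄·Hᵀ·S⁻¹ = [-8690/24669 2024/8223; 4300/24669 391/16446; -746/2741 -249/2741]
step 0: x' = x̄ + K·y = [37787/24669, -25738/24669, 559/2741]
step 0: P' = (I − K·H)·P̄ = [236575/24669 -228371/24669 18/2741; -228371/24669 228229/24669 -154/2741; 18/2741 -154/2741 294/2741]
step 1: x̄ = F·x = [91250/24669, 22111/24669, -71947/24669]
step 1: P̄ = F·P·Fᵀ + Q = [2190433/24669 11834/24669 -732029/24669; 11834/24669 112426/24669 -27892/24669; -732029/24669 -27892/24669 352417/24669]
step 1: y = z − H·x̄ = [-50606/8223, -409970/24669]
step 1: S = H·P̄·Hᵀ + R = [107047/2741 151456/8223; 151456/8223 31566139/24669]
step 1: K = P̄·Hᵀ·S⁻¹ = [-156561628/1224415017 105104371/408138339; -59824312/1224415017 5828212/408138339; -36165294/136046113 -12342671/136046113]
step 1: x' = x̄ + K·y = [252455576/1224415017, 1175048507/1224415017, 30911579/136046113]
step 1: P' = (I − K·H)·P̄ = [5520443966/1224415017 -5148000274/1224415017 -7995632/136046113; -5148000274/1224415017 5177951570/1224415017 1106408/136046113; -7995632/136046113 1106408/136046113 14351506/136046113]
step 2: x̄ = F·x = [-1226545777/1224415017, 1983912505/1224415017, -3663872164/1224415017]
step 2: P̄ = F·P·Fᵀ + Q = [53881559006/1224415017 14529808/1224415017 -17186281510/1224415017; 14529808/1224415017 5568697208/1224415017 -1177948412/1224415017; -17186281510/1224415017 -1177948412/1224415017 10801416056/1224415017]
step 2: y = z − H·x̄ = [-4635831605/408138339, -7151014478/1224415017]
step 2: S = H·P̄·Hᵀ + R = [5303455091/136046113 4973386100/408138339; 4973386100/408138339 803787925826/1224415017]
step 2: K = P̄·Hᵀ·S⁻¹ = [-1961715300976/15576037067691 1278579316339/5192012355897; -789081540820/15576037067691 128293546384/5192012355897; -460123935666/1730670785299 -156595506197/1730670785299]
step 2: x' = x̄ + K·y = [-5241031962443/5192012355897, 10650897119149/5192012355897, 962117786760/1730670785299]
step 2: P' = (I − K·H)·P̄ = [67491975709124/15576037067691 -62950858800928/15576037067691 -95533392860/1730670785299; -62950858800928/15576037067691 63514197960152/15576037067691 8360828948/1730670785299; -95533392860/1730670785299 8360828948/1730670785299 182432166526/1730670785299]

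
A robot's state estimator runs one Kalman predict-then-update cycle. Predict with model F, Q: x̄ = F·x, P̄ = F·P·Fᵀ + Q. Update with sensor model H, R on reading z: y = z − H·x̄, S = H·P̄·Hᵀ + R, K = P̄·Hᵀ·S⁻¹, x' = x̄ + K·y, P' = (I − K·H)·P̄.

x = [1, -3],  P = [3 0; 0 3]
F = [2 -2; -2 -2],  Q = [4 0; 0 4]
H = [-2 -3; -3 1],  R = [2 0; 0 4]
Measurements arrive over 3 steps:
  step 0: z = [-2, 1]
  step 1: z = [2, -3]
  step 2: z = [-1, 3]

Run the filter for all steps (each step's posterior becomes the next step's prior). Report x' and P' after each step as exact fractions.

step 0: x' = [-223/12111, 2897/4037], P' = [3752/12111 -588/4037; -588/4037 1120/4037]
step 1: x' = [4391477/7822009, -8370893/7822009], P' = [2330800/7822009 -1062524/7822009; -1062524/7822009 2066808/7822009]
step 2: x' = [-2270627/3968153, 21060363/27777071], P' = [29870096/100337583 -95311036/702363081; -95311036/702363081 1298607368/4916541567]

step 0: x̄ = F·x = [8, 4]
step 0: P̄ = F·P·Fᵀ + Q = [28 0; 0 28]
step 0: y = z − H·x̄ = [26, 21]
step 0: S = H·P̄·Hᵀ + R = [366 84; 84 284]
step 0: K = P̄·Hᵀ·S⁻¹ = [-1106/12111 -1085/4037; -1092/4037 721/4037]
step 0: x' = x̄ + K·y = [-223/12111, 2897/4037]
step 0: P' = (I − K·H)·P̄ = [3752/12111 -588/4037; -588/4037 1120/4037]
step 1: x̄ = F·x = [-17828/12111, -16936/12111]
step 1: P̄ = F·P·Fᵀ + Q = [91004/12111 -1568/12111; -1568/12111 62780/12111]
step 1: y = z − H·x̄ = [-62242/12111, -72881/12111]
step 1: S = H·P̄·Hᵀ + R = [934442/12111 346708/12111; 346708/12111 939668/12111]
step 1: K = P̄·Hᵀ·S⁻¹ = [-737014/7822009 -2013731/7822009; -2037688/7822009 1313595/7822009]
step 1: x' = x̄ + K·y = [4391477/7822009, -8370893/7822009]
step 1: P' = (I − K·H)·P̄ = [2330800/7822009 -1062524/7822009; -1062524/7822009 2066808/7822009]
step 2: x̄ = F·x = [25524740/7822009, 7958832/7822009]
step 2: P̄ = F·P·Fᵀ + Q = [57378660/7822009 -1055968/7822009; -1055968/7822009 40378276/7822009]
step 2: y = z − H·x̄ = [67103967/7822009, 92081415/7822009]
step 2: S = H·P̄·Hᵀ + R = [595891526/7822009 215745356/7822009; 215745356/7822009 594410060/7822009]
step 2: K = P̄·Hᵀ·S⁻¹ = [-66124118/702363081 -180645763/702363081; -1280733800/4916541567 825034781/4916541567]
step 2: x' = x̄ + K·y = [-2270627/3968153, 21060363/27777071]
step 2: P' = (I − K·H)·P̄ = [29870096/100337583 -95311036/702363081; -95311036/702363081 1298607368/4916541567]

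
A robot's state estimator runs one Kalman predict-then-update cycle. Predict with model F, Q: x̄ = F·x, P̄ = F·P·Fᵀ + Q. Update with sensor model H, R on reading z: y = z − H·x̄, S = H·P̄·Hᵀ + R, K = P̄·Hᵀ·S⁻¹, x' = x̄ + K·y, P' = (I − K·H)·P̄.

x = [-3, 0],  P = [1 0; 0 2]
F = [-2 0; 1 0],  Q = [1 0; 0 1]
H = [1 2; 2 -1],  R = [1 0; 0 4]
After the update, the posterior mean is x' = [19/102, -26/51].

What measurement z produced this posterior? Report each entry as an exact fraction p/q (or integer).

x̄ = F·x = [6, -3]
P̄ = F·P·Fᵀ + Q = [5 -2; -2 2]
S = H·P̄·Hᵀ + R = [6 0; 0 34]
K = P̄·Hᵀ·S⁻¹ = [1/6 6/17; 1/3 -3/17]
x' − x̄ = [-593/102, 127/51] = K·y
y = (KᵀK)⁻¹·Kᵀ·(x' − x̄) = [-1, -16]
z = y + H·x̄ = [-1, -16] + [0, 15] = [-1, -1]

z = [-1, -1]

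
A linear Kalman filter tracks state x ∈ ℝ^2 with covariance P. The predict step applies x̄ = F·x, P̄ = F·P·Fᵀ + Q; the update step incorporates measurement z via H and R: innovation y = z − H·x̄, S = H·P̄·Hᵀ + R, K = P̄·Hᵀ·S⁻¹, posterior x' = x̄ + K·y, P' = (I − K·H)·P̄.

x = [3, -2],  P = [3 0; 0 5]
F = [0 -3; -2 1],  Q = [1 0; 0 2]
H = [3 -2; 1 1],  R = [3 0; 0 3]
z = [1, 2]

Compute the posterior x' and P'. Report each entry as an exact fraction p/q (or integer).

x̄ = F·x = [6, -8]
P̄ = F·P·Fᵀ + Q = [46 -15; -15 19]
y = z − H·x̄ = [-33, 4]
S = H·P̄·Hᵀ + R = [673 85; 85 38]
K = P̄·Hᵀ·S⁻¹ = [3749/18349 6583/18349; -3494/18349 9747/18349]
x' = x̄ + K·y = [12709/18349, 7498/18349]
P' = (I − K·H)·P̄ = [10149/18349 9600/18349; 9600/18349 19641/18349]

x' = [12709/18349, 7498/18349]
P' = [10149/18349 9600/18349; 9600/18349 19641/18349]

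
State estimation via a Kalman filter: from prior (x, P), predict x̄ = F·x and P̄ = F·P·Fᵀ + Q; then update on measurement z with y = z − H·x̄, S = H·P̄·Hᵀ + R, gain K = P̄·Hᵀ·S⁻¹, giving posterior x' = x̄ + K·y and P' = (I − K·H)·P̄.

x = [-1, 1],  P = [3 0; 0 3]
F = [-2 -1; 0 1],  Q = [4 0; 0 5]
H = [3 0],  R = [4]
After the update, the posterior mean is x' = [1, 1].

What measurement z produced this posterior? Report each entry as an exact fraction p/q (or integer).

x̄ = F·x = [1, 1]
P̄ = F·P·Fᵀ + Q = [19 -3; -3 8]
S = H·P̄·Hᵀ + R = [175]
K = P̄·Hᵀ·S⁻¹ = [57/175; -9/175]
x' − x̄ = [0, 0] = K·y
y = (KᵀK)⁻¹·Kᵀ·(x' − x̄) = [0]
z = y + H·x̄ = [0] + [3] = [3]

z = [3]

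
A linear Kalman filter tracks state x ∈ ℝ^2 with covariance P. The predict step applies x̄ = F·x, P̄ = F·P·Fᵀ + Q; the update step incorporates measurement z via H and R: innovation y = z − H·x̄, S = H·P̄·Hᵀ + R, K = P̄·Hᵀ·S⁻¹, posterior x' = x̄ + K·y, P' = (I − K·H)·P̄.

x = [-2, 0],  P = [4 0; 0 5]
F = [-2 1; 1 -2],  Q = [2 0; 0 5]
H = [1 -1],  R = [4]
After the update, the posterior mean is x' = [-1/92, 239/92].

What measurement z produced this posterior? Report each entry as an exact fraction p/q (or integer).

x̄ = F·x = [4, -2]
P̄ = F·P·Fᵀ + Q = [23 -18; -18 29]
S = H·P̄·Hᵀ + R = [92]
K = P̄·Hᵀ·S⁻¹ = [41/92; -47/92]
x' − x̄ = [-369/92, 423/92] = K·y
y = (KᵀK)⁻¹·Kᵀ·(x' − x̄) = [-9]
z = y + H·x̄ = [-9] + [6] = [-3]

z = [-3]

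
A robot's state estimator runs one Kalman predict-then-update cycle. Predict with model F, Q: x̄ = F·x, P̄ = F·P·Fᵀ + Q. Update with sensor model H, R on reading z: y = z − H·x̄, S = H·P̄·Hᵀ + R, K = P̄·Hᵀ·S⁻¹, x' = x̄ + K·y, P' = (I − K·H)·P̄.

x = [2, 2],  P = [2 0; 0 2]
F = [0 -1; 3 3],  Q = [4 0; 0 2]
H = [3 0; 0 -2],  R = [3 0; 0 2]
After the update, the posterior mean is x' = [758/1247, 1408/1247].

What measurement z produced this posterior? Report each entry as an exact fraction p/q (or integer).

x̄ = F·x = [-2, 12]
P̄ = F·P·Fᵀ + Q = [6 -6; -6 38]
S = H·P̄·Hᵀ + R = [57 36; 36 154]
K = P̄·Hᵀ·S⁻¹ = [390/1247 6/1247; -6/1247 -614/1247]
x' − x̄ = [3252/1247, -13556/1247] = K·y
y = (KᵀK)⁻¹·Kᵀ·(x' − x̄) = [8, 22]
z = y + H·x̄ = [8, 22] + [-6, -24] = [2, -2]

z = [2, -2]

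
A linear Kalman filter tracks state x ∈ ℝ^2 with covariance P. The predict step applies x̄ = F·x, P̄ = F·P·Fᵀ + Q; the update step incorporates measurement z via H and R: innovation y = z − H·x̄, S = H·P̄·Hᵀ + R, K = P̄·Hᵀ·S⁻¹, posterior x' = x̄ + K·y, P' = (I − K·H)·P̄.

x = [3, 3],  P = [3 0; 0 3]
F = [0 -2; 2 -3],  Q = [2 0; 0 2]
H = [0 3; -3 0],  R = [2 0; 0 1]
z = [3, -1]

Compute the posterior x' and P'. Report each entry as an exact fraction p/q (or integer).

x' = [5256/20873, 21909/20873]
P' = [2278/20873 36/20873; 36/20873 4582/20873]

x̄ = F·x = [-6, -3]
P̄ = F·P·Fᵀ + Q = [14 18; 18 41]
y = z − H·x̄ = [12, -19]
S = H·P̄·Hᵀ + R = [371 -162; -162 127]
K = P̄·Hᵀ·S⁻¹ = [54/20873 -6834/20873; 6873/20873 -108/20873]
x' = x̄ + K·y = [5256/20873, 21909/20873]
P' = (I − K·H)·P̄ = [2278/20873 36/20873; 36/20873 4582/20873]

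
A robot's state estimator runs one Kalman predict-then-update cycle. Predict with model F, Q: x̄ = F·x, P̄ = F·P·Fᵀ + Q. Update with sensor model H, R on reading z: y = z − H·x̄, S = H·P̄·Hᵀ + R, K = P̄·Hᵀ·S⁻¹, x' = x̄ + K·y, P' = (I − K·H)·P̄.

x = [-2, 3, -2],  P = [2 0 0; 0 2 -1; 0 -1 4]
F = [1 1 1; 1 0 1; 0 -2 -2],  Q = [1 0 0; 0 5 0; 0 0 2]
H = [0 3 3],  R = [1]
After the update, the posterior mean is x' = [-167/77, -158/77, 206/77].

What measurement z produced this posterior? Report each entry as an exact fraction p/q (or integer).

z = [2]

x̄ = F·x = [-1, -4, -2]
P̄ = F·P·Fᵀ + Q = [7 5 -8; 5 11 -6; -8 -6 18]
S = H·P̄·Hᵀ + R = [154]
K = P̄·Hᵀ·S⁻¹ = [-9/154; 15/154; 18/77]
x' − x̄ = [-90/77, 150/77, 360/77] = K·y
y = (KᵀK)⁻¹·Kᵀ·(x' − x̄) = [20]
z = y + H·x̄ = [20] + [-18] = [2]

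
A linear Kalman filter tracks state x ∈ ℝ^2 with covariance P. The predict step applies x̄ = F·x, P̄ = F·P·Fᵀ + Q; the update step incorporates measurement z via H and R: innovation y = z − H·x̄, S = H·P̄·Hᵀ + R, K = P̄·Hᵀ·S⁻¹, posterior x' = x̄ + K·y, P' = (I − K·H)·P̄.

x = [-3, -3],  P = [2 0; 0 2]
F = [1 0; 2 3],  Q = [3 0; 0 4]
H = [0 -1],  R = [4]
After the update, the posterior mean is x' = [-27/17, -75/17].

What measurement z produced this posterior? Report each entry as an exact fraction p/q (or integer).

z = [3]

x̄ = F·x = [-3, -15]
P̄ = F·P·Fᵀ + Q = [5 4; 4 30]
S = H·P̄·Hᵀ + R = [34]
K = P̄·Hᵀ·S⁻¹ = [-2/17; -15/17]
x' − x̄ = [24/17, 180/17] = K·y
y = (KᵀK)⁻¹·Kᵀ·(x' − x̄) = [-12]
z = y + H·x̄ = [-12] + [15] = [3]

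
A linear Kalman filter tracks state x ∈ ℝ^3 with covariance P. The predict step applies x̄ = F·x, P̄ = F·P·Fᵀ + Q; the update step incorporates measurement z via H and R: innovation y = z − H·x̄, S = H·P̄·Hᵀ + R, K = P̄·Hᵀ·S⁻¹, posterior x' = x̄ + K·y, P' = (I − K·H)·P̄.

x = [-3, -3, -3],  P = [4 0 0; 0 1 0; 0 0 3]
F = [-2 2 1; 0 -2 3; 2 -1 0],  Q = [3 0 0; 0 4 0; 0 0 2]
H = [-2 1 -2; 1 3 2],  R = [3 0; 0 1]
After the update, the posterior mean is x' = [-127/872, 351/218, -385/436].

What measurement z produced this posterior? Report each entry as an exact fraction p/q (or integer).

x̄ = F·x = [-3, -3, -3]
P̄ = F·P·Fᵀ + Q = [26 5 -18; 5 35 2; -18 2 19]
S = H·P̄·Hᵀ + R = [46 52; 52 400]
K = P̄·Hᵀ·S⁻¹ = [-1165/3924 401/7848; 103/654 173/654; -169/1962 299/3924]
x' − x̄ = [2489/872, 1005/218, 923/436] = K·y
y = (KᵀK)⁻¹·Kᵀ·(x' − x̄) = [-6, 21]
z = y + H·x̄ = [-6, 21] + [9, -18] = [3, 3]

z = [3, 3]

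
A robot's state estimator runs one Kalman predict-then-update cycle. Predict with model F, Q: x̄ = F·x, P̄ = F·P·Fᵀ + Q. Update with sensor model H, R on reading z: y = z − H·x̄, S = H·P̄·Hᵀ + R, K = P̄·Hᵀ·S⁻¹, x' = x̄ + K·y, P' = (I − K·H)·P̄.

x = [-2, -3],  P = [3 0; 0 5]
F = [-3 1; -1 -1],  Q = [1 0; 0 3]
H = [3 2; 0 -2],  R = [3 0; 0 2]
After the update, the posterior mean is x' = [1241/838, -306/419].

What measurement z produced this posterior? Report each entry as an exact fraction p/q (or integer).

x̄ = F·x = [3, 5]
P̄ = F·P·Fᵀ + Q = [33 4; 4 11]
S = H·P̄·Hᵀ + R = [392 -68; -68 46]
K = P̄·Hᵀ·S⁻¹ = [2189/6704 1035/3352; 17/3352 -789/1676]
x' − x̄ = [-1273/838, -2401/419] = K·y
y = (KᵀK)⁻¹·Kᵀ·(x' − x̄) = [-16, 12]
z = y + H·x̄ = [-16, 12] + [19, -10] = [3, 2]

z = [3, 2]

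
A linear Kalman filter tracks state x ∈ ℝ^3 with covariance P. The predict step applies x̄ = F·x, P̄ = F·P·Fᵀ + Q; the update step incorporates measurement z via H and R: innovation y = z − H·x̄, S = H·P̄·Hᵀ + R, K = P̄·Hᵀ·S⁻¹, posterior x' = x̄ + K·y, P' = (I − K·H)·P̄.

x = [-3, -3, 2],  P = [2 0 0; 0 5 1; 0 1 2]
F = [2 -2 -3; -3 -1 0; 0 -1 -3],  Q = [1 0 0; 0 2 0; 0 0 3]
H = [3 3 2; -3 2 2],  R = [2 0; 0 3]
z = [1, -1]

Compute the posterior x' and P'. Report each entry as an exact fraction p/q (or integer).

x' = [-14486/62913, 194626/62913, -949723/251652]
P' = [30995/125826 -72013/125826 40289/62913; -72013/125826 374375/125826 -221038/62913; 40289/62913 -221038/62913 1118581/251652]

x̄ = F·x = [-6, 12, -3]
P̄ = F·P·Fᵀ + Q = [59 1 37; 1 25 8; 37 8 32]
y = z − H·x̄ = [-11, -37]
S = H·P̄·Hᵀ + R = [1444 -176; -176 370]
K = P̄·Hᵀ·S⁻¹ = [19051/125826 -25285/125826; 11467/125826 26879/125826; 34087/251652 -2435/125826]
x' = x̄ + K·y = [-14486/62913, 194626/62913, -949723/251652]
P' = (I − K·H)·P̄ = [30995/125826 -72013/125826 40289/62913; -72013/125826 374375/125826 -221038/62913; 40289/62913 -221038/62913 1118581/251652]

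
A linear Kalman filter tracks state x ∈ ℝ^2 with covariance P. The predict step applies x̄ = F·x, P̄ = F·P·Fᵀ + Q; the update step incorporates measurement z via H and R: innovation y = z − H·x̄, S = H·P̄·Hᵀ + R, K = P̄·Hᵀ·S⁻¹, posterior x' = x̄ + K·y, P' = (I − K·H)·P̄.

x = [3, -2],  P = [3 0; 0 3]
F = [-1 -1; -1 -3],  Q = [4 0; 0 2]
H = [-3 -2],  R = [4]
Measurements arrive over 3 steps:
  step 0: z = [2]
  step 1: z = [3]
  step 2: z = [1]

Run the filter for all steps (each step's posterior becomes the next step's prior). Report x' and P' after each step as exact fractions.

step 0: x̄ = F·x = [-1, 3]
step 0: P̄ = F·P·Fᵀ + Q = [10 12; 12 32]
step 0: y = z − H·x̄ = [5]
step 0: S = H·P̄·Hᵀ + R = [366]
step 0: K = P̄·Hᵀ·S⁻¹ = [-9/61; -50/183]
step 0: x' = x̄ + K·y = [-106/61, 299/183]
step 0: P' = (I − K·H)·P̄ = [124/61 -168/61; -168/61 856/183]
step 1: x̄ = F·x = [19/183, -193/61]
step 1: P̄ = F·P·Fᵀ + Q = [952/183 308/61; 308/61 1806/61]
step 1: y = z − H·x̄ = [-184/61]
step 1: S = H·P̄·Hᵀ + R = [14020/61]
step 1: K = P̄·Hᵀ·S⁻¹ = [-392/3505; -1134/3505]
step 1: x' = x̄ + K·y = [4639/10515, -7669/3505]
step 1: P' = (I − K·H)·P̄ = [24472/10515 -11452/3505; -11452/3505 19446/3505]
step 2: x̄ = F·x = [18368/10515, 64382/10515]
step 2: P̄ = F·P·Fᵀ + Q = [56158/10515 62062/10515; 62062/10515 364408/10515]
step 2: y = z − H·x̄ = [194383/10515]
step 2: S = H·P̄·Hᵀ + R = [2749858/10515]
step 2: K = P̄·Hᵀ·S⁻¹ = [-146299/1374929; -457501/1374929]
step 2: x' = x̄ + K·y = [-302743/1374929, -38967/1374929]
step 2: P' = (I − K·H)·P̄ = [3272132/1374929 -4615600/1374929; -4615600/1374929 7838402/1374929]

step 0: x' = [-106/61, 299/183], P' = [124/61 -168/61; -168/61 856/183]
step 1: x' = [4639/10515, -7669/3505], P' = [24472/10515 -11452/3505; -11452/3505 19446/3505]
step 2: x' = [-302743/1374929, -38967/1374929], P' = [3272132/1374929 -4615600/1374929; -4615600/1374929 7838402/1374929]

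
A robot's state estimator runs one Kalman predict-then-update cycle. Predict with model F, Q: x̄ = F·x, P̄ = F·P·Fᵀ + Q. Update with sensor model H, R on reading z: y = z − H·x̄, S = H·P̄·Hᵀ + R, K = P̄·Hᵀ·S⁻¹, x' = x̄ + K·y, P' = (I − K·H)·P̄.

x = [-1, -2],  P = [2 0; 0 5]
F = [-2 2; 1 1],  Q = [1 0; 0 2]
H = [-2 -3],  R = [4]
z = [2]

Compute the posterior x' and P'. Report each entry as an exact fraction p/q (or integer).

x̄ = F·x = [-2, -3]
P̄ = F·P·Fᵀ + Q = [29 6; 6 9]
y = z − H·x̄ = [-11]
S = H·P̄·Hᵀ + R = [273]
K = P̄·Hᵀ·S⁻¹ = [-76/273; -1/7]
x' = x̄ + K·y = [290/273, -10/7]
P' = (I − K·H)·P̄ = [2141/273 -34/7; -34/7 24/7]

x' = [290/273, -10/7]
P' = [2141/273 -34/7; -34/7 24/7]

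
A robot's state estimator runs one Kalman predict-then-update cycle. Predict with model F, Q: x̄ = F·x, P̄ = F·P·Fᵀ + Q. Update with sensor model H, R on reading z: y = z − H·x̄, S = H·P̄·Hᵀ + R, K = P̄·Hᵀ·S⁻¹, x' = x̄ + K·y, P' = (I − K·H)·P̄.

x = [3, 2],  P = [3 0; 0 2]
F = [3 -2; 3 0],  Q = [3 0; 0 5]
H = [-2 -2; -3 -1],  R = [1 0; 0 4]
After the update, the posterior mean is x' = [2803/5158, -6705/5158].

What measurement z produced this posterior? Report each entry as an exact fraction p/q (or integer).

z = [2, -2]

x̄ = F·x = [5, 9]
P̄ = F·P·Fᵀ + Q = [38 27; 27 32]
S = H·P̄·Hᵀ + R = [497 508; 508 540]
K = P̄·Hᵀ·S⁻¹ = [357/2579 -4037/10316; -1579/2579 3783/10316]
x' − x̄ = [-22987/5158, -53127/5158] = K·y
y = (KᵀK)⁻¹·Kᵀ·(x' − x̄) = [30, 22]
z = y + H·x̄ = [30, 22] + [-28, -24] = [2, -2]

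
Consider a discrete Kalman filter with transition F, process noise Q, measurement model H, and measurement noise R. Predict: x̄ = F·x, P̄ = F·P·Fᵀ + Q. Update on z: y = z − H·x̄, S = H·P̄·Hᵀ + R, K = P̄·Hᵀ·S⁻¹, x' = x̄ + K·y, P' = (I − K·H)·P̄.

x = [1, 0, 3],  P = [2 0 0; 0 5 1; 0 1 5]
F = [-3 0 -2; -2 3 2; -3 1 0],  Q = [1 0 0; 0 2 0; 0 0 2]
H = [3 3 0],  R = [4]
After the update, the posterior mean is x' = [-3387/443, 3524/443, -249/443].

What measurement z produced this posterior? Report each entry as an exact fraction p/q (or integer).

z = [1]

x̄ = F·x = [-9, 4, -3]
P̄ = F·P·Fᵀ + Q = [39 -14 16; -14 87 29; 16 29 25]
S = H·P̄·Hᵀ + R = [886]
K = P̄·Hᵀ·S⁻¹ = [75/886; 219/886; 135/886]
x' − x̄ = [600/443, 1752/443, 1080/443] = K·y
y = (KᵀK)⁻¹·Kᵀ·(x' − x̄) = [16]
z = y + H·x̄ = [16] + [-15] = [1]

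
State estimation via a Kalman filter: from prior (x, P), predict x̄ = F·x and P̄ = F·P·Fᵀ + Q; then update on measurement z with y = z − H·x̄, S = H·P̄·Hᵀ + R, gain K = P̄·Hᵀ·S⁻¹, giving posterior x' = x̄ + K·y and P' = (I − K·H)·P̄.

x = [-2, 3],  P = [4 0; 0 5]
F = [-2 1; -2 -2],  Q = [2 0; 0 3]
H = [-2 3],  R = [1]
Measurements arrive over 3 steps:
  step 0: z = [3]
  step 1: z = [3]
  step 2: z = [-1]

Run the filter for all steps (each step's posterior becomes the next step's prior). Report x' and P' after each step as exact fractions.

step 0: x̄ = F·x = [7, -2]
step 0: P̄ = F·P·Fᵀ + Q = [23 6; 6 39]
step 0: y = z − H·x̄ = [23]
step 0: S = H·P̄·Hᵀ + R = [372]
step 0: K = P̄·Hᵀ·S⁻¹ = [-7/93; 35/124]
step 0: x' = x̄ + K·y = [490/93, 557/124]
step 0: P' = (I − K·H)·P̄ = [1943/93 431/31; 431/31 1161/124]
step 1: x̄ = F·x = [-2249/372, -3631/186]
step 1: P̄ = F·P·Fᵀ + Q = [14627/372 17233/186; 17233/186 21878/93]
step 1: y = z − H·x̄ = [4601/93]
step 1: S = H·P̄·Hᵀ + R = [108224/93]
step 1: K = P̄·Hᵀ·S⁻¹ = [2317/13528; 48401/108224]
step 1: x' = x̄ + K·y = [32843/13528, 281853/108224]
step 1: P' = (I − K·H)·P̄ = [35057/6764 47515/13528; 47515/13528 269547/108224]
step 2: x̄ = F·x = [-243635/108224, -28663/2848]
step 2: P̄ = F·P·Fᵀ + Q = [1209163/108224 64863/2848; 64863/2848 87993/1424]
step 2: y = z − H·x̄ = [334011/13528]
step 2: S = H·P̄·Hᵀ + R = [555540/1691]
step 2: K = P̄·Hᵀ·S⁻¹ = [622007/4444320; 315267/740720]
step 2: x' = x̄ + K·y = [14273249/11851520, 2634047/5925760]
step 2: P' = (I − K·H)·P̄ = [168448081/35554560 18992901/5925760; 18992901/5925760 6751323/2962880]

step 0: x' = [490/93, 557/124], P' = [1943/93 431/31; 431/31 1161/124]
step 1: x' = [32843/13528, 281853/108224], P' = [35057/6764 47515/13528; 47515/13528 269547/108224]
step 2: x' = [14273249/11851520, 2634047/5925760], P' = [168448081/35554560 18992901/5925760; 18992901/5925760 6751323/2962880]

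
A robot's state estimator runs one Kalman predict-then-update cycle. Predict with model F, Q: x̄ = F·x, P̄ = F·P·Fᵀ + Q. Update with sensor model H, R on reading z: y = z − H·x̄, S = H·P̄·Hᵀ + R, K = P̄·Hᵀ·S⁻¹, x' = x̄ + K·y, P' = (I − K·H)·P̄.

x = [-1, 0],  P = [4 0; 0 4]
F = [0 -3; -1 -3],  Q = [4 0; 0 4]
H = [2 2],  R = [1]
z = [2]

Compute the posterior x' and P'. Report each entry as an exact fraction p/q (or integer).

x̄ = F·x = [0, 1]
P̄ = F·P·Fᵀ + Q = [40 36; 36 44]
y = z − H·x̄ = [0]
S = H·P̄·Hᵀ + R = [625]
K = P̄·Hᵀ·S⁻¹ = [152/625; 32/125]
x' = x̄ + K·y = [0, 1]
P' = (I − K·H)·P̄ = [1896/625 -364/125; -364/125 76/25]

x' = [0, 1]
P' = [1896/625 -364/125; -364/125 76/25]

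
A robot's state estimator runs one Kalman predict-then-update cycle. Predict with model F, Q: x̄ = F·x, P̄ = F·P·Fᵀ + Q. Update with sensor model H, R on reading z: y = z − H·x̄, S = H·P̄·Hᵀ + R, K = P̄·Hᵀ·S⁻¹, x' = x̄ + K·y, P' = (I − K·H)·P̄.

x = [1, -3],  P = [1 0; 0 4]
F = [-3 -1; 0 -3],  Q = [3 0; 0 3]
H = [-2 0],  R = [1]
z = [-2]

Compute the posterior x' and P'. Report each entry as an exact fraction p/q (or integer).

x̄ = F·x = [0, 9]
P̄ = F·P·Fᵀ + Q = [16 12; 12 39]
y = z − H·x̄ = [-2]
S = H·P̄·Hᵀ + R = [65]
K = P̄·Hᵀ·S⁻¹ = [-32/65; -24/65]
x' = x̄ + K·y = [64/65, 633/65]
P' = (I − K·H)·P̄ = [16/65 12/65; 12/65 1959/65]

x' = [64/65, 633/65]
P' = [16/65 12/65; 12/65 1959/65]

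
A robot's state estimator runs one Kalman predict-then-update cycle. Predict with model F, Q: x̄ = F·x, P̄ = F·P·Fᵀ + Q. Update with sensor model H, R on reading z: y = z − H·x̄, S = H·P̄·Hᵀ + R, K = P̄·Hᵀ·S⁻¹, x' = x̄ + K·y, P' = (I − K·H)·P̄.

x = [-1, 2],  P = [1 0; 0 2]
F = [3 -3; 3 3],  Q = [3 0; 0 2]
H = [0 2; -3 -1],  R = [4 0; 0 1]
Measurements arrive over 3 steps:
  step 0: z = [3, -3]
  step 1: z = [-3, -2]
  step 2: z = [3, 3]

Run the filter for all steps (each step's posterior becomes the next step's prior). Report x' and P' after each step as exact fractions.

step 0: x' = [819/1844, 11487/7376], P' = [201/922 -297/922; -297/922 3565/3688]
step 1: x' = [5811237/6955288, -1566515/3477644], P' = [722103/3477644 -500175/1738822; -500175/1738822 737954/869411]
step 2: x' = [-316570971/210178745, 2428132323/1471251215], P' = [12420093/60051070 -60049107/210178745; -60049107/210178745 1241937251/1471251215]

step 0: x̄ = F·x = [-9, 3]
step 0: P̄ = F·P·Fᵀ + Q = [30 -9; -9 29]
step 0: y = z − H·x̄ = [-3, -27]
step 0: S = H·P̄·Hᵀ + R = [120 -4; -4 246]
step 0: K = P̄·Hᵀ·S⁻¹ = [-297/1844 -153/461; 3565/7376 -1/3688]
step 0: x' = x̄ + K·y = [819/1844, 11487/7376]
step 0: P' = (I − K·H)·P̄ = [201/922 -297/922; -297/922 3565/3688]
step 1: x̄ = F·x = [-24633/7376, 44289/7376]
step 1: P̄ = F·P·Fᵀ + Q = [71769/3688 -24849/3688; -24849/3688 25313/3688]
step 1: y = z − H·x̄ = [-55353/3688, -22181/3688]
step 1: S = H·P̄·Hᵀ + R = [29001/922 24617/922; 24617/922 131457/922]
step 1: K = P̄·Hᵀ·S⁻¹ = [-500175/3477644 -1165959/3477644; 368977/869411 24617/1738822]
step 1: x' = x̄ + K·y = [5811237/6955288, -1566515/3477644]
step 1: P' = (I − K·H)·P̄ = [722103/3477644 -500175/1738822; -500175/1738822 737954/869411]
step 2: x̄ = F·x = [26832801/6955288, 8034621/6955288]
step 2: P̄ = F·P·Fᵀ + Q = [61504503/3477644 -20067417/3477644; -20067417/3477644 22014259/3477644]
step 2: y = z − H·x̄ = [2398311/3477644, 13674861/869411]
step 2: S = H·P̄·Hᵀ + R = [25491903/869411 19093996/869411; 19093996/869411 114656982/869411]
step 2: K = P̄·Hᵀ·S⁻¹ = [-60049107/420357490 -140723739/420357490; 1241937251/2942502430 19093996/1471251215]
step 2: x' = x̄ + K·y = [-316570971/210178745, 2428132323/1471251215]
step 2: P' = (I − K·H)·P̄ = [12420093/60051070 -60049107/210178745; -60049107/210178745 1241937251/1471251215]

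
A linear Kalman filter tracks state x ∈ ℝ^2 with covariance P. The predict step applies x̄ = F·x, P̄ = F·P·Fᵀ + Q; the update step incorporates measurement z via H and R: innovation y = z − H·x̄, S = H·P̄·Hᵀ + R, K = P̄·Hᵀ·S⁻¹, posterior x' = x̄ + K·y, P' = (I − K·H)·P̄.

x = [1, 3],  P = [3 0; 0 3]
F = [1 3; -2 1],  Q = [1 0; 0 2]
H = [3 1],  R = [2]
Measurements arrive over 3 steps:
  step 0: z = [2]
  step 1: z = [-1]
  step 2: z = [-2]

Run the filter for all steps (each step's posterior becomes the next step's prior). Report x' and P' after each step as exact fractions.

step 0: x̄ = F·x = [10, 1]
step 0: P̄ = F·P·Fᵀ + Q = [31 3; 3 17]
step 0: y = z − H·x̄ = [-29]
step 0: S = H·P̄·Hᵀ + R = [316]
step 0: K = P̄·Hᵀ·S⁻¹ = [24/79; 13/158]
step 0: x' = x̄ + K·y = [94/79, -219/158]
step 0: P' = (I − K·H)·P̄ = [145/79 -387/79; -387/79 1174/79]
step 1: x̄ = F·x = [-469/158, -595/158]
step 1: P̄ = F·P·Fᵀ + Q = [8468/79 5167/79; 5167/79 3460/79]
step 1: y = z − H·x̄ = [922/79]
step 1: S = H·P̄·Hᵀ + R = [110832/79]
step 1: K = P̄·Hᵀ·S⁻¹ = [30571/110832; 18961/110832]
step 1: x' = x̄ + K·y = [13901/55416, -98041/55416]
step 1: P' = (I − K·H)·P̄ = [49865/110832 -88453/110832; -88453/110832 303281/110832]
step 2: x̄ = F·x = [-140111/27708, -125843/55416]
step 2: P̄ = F·P·Fᵀ + Q = [589877/27708 626189/55416; 626189/55416 1078217/110832]
step 2: y = z − H·x̄ = [855677/55416]
step 2: S = H·P̄·Hᵀ + R = [30049721/110832]
step 2: K = P̄·Hᵀ·S⁻¹ = [8330902/30049721; 4835351/30049721]
step 2: x' = x̄ + K·y = [-23315138/30049721, 6423264/30049721]
step 2: P' = (I − K·H)·P̄ = [13521627/30049721 -23903077/30049721; -23903077/30049721 81379933/30049721]

step 0: x' = [94/79, -219/158], P' = [145/79 -387/79; -387/79 1174/79]
step 1: x' = [13901/55416, -98041/55416], P' = [49865/110832 -88453/110832; -88453/110832 303281/110832]
step 2: x' = [-23315138/30049721, 6423264/30049721], P' = [13521627/30049721 -23903077/30049721; -23903077/30049721 81379933/30049721]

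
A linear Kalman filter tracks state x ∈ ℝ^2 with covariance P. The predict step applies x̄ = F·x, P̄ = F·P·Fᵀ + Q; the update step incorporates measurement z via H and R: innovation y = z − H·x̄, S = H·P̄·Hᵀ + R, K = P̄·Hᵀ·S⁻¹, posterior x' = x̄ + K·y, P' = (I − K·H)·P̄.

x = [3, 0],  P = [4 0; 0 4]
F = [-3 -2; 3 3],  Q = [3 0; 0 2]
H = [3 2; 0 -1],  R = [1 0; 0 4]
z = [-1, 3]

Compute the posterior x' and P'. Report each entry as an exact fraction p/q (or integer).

x' = [372/287, -709/287]
P' = [4105/2296 -720/287; -720/287 1076/287]

x̄ = F·x = [-9, 9]
P̄ = F·P·Fᵀ + Q = [55 -60; -60 74]
y = z − H·x̄ = [8, 12]
S = H·P̄·Hᵀ + R = [72 32; 32 78]
K = P̄·Hᵀ·S⁻¹ = [795/2296 180/287; -8/287 -269/287]
x' = x̄ + K·y = [372/287, -709/287]
P' = (I − K·H)·P̄ = [4105/2296 -720/287; -720/287 1076/287]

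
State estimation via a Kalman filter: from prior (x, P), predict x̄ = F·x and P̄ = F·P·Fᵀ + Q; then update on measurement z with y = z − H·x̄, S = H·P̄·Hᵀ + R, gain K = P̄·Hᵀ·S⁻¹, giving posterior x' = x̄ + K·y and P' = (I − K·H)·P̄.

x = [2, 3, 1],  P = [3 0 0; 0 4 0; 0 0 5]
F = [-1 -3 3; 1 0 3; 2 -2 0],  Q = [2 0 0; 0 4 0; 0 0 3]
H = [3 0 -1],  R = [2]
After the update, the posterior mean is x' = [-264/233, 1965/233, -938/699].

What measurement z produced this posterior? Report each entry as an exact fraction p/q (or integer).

x̄ = F·x = [-8, 5, -2]
P̄ = F·P·Fᵀ + Q = [86 42 18; 42 52 6; 18 6 31]
S = H·P̄·Hᵀ + R = [699]
K = P̄·Hᵀ·S⁻¹ = [80/233; 40/233; 23/699]
x' − x̄ = [1600/233, 800/233, 460/699] = K·y
y = (KᵀK)⁻¹·Kᵀ·(x' − x̄) = [20]
z = y + H·x̄ = [20] + [-22] = [-2]

z = [-2]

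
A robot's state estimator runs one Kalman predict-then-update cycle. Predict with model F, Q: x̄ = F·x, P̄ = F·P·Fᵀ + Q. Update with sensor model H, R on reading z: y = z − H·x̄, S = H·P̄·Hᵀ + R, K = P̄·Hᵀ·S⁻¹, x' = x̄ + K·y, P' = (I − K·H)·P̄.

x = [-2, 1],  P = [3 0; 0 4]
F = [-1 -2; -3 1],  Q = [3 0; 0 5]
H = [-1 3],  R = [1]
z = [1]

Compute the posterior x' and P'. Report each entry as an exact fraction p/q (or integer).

x' = [380/341, 247/341]
P' = [7141/341 2374/341; 2374/341 827/341]

x̄ = F·x = [0, 7]
P̄ = F·P·Fᵀ + Q = [22 1; 1 36]
y = z − H·x̄ = [-20]
S = H·P̄·Hᵀ + R = [341]
K = P̄·Hᵀ·S⁻¹ = [-19/341; 107/341]
x' = x̄ + K·y = [380/341, 247/341]
P' = (I − K·H)·P̄ = [7141/341 2374/341; 2374/341 827/341]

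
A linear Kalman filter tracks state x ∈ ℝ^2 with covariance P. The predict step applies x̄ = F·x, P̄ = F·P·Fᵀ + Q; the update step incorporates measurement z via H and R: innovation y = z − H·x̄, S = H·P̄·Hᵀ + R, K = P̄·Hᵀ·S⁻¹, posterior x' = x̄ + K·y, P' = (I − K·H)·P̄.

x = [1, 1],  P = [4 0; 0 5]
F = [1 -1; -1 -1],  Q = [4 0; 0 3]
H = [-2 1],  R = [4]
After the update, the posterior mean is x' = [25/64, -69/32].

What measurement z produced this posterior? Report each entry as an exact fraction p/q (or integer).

z = [-3]

x̄ = F·x = [0, -2]
P̄ = F·P·Fᵀ + Q = [13 1; 1 12]
S = H·P̄·Hᵀ + R = [64]
K = P̄·Hᵀ·S⁻¹ = [-25/64; 5/32]
x' − x̄ = [25/64, -5/32] = K·y
y = (KᵀK)⁻¹·Kᵀ·(x' − x̄) = [-1]
z = y + H·x̄ = [-1] + [-2] = [-3]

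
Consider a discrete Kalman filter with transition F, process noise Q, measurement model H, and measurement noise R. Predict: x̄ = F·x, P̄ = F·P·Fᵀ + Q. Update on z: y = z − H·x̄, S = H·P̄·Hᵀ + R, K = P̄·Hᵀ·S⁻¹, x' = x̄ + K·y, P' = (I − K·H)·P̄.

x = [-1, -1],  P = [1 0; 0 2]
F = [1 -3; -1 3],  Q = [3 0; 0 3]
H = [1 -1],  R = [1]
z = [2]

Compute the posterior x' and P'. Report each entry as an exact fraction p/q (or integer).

x' = [84/83, -84/83]
P' = [145/83 104/83; 104/83 145/83]

x̄ = F·x = [2, -2]
P̄ = F·P·Fᵀ + Q = [22 -19; -19 22]
y = z − H·x̄ = [-2]
S = H·P̄·Hᵀ + R = [83]
K = P̄·Hᵀ·S⁻¹ = [41/83; -41/83]
x' = x̄ + K·y = [84/83, -84/83]
P' = (I − K·H)·P̄ = [145/83 104/83; 104/83 145/83]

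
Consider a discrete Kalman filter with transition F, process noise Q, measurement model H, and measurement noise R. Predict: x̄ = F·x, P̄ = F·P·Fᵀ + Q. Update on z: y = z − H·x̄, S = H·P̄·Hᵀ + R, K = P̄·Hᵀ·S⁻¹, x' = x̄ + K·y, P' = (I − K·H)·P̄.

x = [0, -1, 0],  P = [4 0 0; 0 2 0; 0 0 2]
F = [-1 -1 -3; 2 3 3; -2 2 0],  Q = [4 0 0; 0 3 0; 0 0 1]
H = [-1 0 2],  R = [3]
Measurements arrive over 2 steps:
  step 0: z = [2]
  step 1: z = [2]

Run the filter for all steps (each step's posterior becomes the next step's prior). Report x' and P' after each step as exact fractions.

step 0: x̄ = F·x = [1, -3, -2]
step 0: P̄ = F·P·Fᵀ + Q = [28 -32 4; -32 55 -4; 4 -4 25]
step 0: y = z − H·x̄ = [7]
step 0: S = H·P̄·Hᵀ + R = [115]
step 0: K = P̄·Hᵀ·S⁻¹ = [-4/23; 24/115; 2/5]
step 0: x' = x̄ + K·y = [-5/23, -177/115, 4/5]
step 0: P' = (I − K·H)·P̄ = [564/23 -640/23 12; -640/23 5749/115 -68/5; 12 -68/5 33/5]
step 1: x̄ = F·x = [-74/115, -61/23, -304/115]
step 1: P̄ = F·P·Fᵀ + Q = [8356/115 -1474/23 11806/115; -1474/23 4041/23 2390/23; 11806/115 2390/23 59991/115]
step 1: y = z − H·x̄ = [764/115]
step 1: S = H·P̄·Hᵀ + R = [201441/115]
step 1: K = P̄·Hᵀ·S⁻¹ = [15256/201441; 31270/201441; 108176/201441]
step 1: x' = x̄ + K·y = [-28270/201441, -326515/201441, 186160/201441]
step 1: P' = (I − K·H)·P̄ = [12613004/201441 -17058046/201441 6329386/201441; -17058046/201441 26889587/201441 -8482118/201441; 6329386/201441 -8482118/201441 3326957/201441]

step 0: x' = [-5/23, -177/115, 4/5], P' = [564/23 -640/23 12; -640/23 5749/115 -68/5; 12 -68/5 33/5]
step 1: x' = [-28270/201441, -326515/201441, 186160/201441], P' = [12613004/201441 -17058046/201441 6329386/201441; -17058046/201441 26889587/201441 -8482118/201441; 6329386/201441 -8482118/201441 3326957/201441]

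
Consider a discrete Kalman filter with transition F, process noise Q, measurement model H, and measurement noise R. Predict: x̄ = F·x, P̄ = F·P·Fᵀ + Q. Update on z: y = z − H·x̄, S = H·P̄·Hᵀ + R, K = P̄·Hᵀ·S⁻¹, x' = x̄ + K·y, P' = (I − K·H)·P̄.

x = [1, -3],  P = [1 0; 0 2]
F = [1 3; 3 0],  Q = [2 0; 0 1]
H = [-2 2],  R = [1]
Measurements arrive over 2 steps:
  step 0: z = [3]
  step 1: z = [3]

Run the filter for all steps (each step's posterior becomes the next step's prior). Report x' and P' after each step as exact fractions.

step 0: x̄ = F·x = [-8, 3]
step 0: P̄ = F·P·Fᵀ + Q = [21 3; 3 10]
step 0: y = z − H·x̄ = [-19]
step 0: S = H·P̄·Hᵀ + R = [101]
step 0: K = P̄·Hᵀ·S⁻¹ = [-36/101; 14/101]
step 0: x' = x̄ + K·y = [-124/101, 37/101]
step 0: P' = (I − K·H)·P̄ = [825/101 807/101; 807/101 814/101]
step 1: x̄ = F·x = [-13/101, -372/101]
step 1: P̄ = F·P·Fᵀ + Q = [13195/101 9738/101; 9738/101 7526/101]
step 1: y = z − H·x̄ = [1021/101]
step 1: S = H·P̄·Hᵀ + R = [5081/101]
step 1: K = P̄·Hᵀ·S⁻¹ = [-6914/5081; -4424/5081]
step 1: x' = x̄ + K·y = [-70547/5081, -63436/5081]
step 1: P' = (I − K·H)·P̄ = [190499/5081 187042/5081; 187042/5081 184830/5081]

step 0: x' = [-124/101, 37/101], P' = [825/101 807/101; 807/101 814/101]
step 1: x' = [-70547/5081, -63436/5081], P' = [190499/5081 187042/5081; 187042/5081 184830/5081]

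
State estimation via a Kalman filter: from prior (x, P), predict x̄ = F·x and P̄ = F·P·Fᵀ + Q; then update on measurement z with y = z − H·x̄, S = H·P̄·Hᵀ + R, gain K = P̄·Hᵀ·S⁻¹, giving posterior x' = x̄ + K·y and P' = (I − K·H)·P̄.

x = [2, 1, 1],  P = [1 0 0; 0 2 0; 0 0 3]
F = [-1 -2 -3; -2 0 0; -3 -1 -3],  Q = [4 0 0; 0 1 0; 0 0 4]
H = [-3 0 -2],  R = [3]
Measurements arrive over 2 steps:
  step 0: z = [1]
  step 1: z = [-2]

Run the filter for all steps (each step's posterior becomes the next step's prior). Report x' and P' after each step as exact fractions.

step 0: x' = [947/939, -1012/313, -650/313], P' = [2216/939 -502/313 -1014/313; -502/313 1457/313 762/313; -1014/313 762/313 1614/313]
step 1: x' = [107843/370257, 408826/370257, 76687/123419], P' = [720838/370257 -442324/370257 -314492/123419; -442324/370257 614539/123419 208584/123419; -314492/123419 208584/123419 495177/123419]

step 0: x̄ = F·x = [-7, -4, -10]
step 0: P̄ = F·P·Fᵀ + Q = [40 2 34; 2 5 6; 34 6 42]
step 0: y = z − H·x̄ = [-40]
step 0: S = H·P̄·Hᵀ + R = [939]
step 0: K = P̄·Hᵀ·S⁻¹ = [-188/939; -6/313; -62/313]
step 0: x' = x̄ + K·y = [947/939, -1012/313, -650/313]
step 0: P' = (I − K·H)·P̄ = [2216/939 -502/313 -1014/313; -502/313 1457/313 762/313; -1014/313 762/313 1614/313]
step 1: x̄ = F·x = [10975/939, -1894/939, 2015/313]
step 1: P̄ = F·P·Fᵀ + Q = [70190/939 -19844/939 10832/313; -19844/939 9803/939 -2656/313; 10832/313 -2656/313 7191/313]
step 1: y = z − H·x̄ = [14379/313]
step 1: S = H·P̄·Hᵀ + R = [370257/313]
step 1: K = P̄·Hᵀ·S⁻¹ = [-30618/123419; 25156/370257; -15626/123419]
step 1: x' = x̄ + K·y = [107843/370257, 408826/370257, 76687/123419]
step 1: P' = (I − K·H)·P̄ = [720838/370257 -442324/370257 -314492/123419; -442324/370257 614539/123419 208584/123419; -314492/123419 208584/123419 495177/123419]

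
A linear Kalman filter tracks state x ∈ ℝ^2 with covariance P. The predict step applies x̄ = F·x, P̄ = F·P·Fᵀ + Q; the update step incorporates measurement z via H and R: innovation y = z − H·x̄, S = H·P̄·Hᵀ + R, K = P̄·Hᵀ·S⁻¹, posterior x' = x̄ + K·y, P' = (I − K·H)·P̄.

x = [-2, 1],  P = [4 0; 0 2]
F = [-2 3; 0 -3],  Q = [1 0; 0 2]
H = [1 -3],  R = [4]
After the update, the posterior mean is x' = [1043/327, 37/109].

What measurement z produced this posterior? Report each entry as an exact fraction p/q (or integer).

x̄ = F·x = [7, -3]
P̄ = F·P·Fᵀ + Q = [35 -18; -18 20]
S = H·P̄·Hᵀ + R = [327]
K = P̄·Hᵀ·S⁻¹ = [89/327; -26/109]
x' − x̄ = [-1246/327, 364/109] = K·y
y = (KᵀK)⁻¹·Kᵀ·(x' − x̄) = [-14]
z = y + H·x̄ = [-14] + [16] = [2]

z = [2]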